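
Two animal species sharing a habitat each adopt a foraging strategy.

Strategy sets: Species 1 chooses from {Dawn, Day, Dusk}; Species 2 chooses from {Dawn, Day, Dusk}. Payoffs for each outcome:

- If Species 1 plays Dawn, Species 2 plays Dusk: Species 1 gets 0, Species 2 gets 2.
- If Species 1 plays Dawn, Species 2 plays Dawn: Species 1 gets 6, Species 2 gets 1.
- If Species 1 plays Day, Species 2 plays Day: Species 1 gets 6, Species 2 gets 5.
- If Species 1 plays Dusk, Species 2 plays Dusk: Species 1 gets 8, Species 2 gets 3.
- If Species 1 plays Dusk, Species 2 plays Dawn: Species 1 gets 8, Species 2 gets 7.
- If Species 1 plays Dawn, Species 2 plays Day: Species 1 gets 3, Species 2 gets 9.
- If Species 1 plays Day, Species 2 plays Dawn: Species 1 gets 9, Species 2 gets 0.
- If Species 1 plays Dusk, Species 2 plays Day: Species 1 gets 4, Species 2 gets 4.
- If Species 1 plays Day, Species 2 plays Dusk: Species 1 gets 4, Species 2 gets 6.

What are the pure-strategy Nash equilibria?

Species 1 against Dawn: payoffs 6, 9, 8 → best response Day.
Species 1 against Day: payoffs 3, 6, 4 → best response Day.
Species 1 against Dusk: payoffs 0, 4, 8 → best response Dusk.
Species 2 against Dawn: payoffs 1, 9, 2 → best response Day.
Species 2 against Day: payoffs 0, 5, 6 → best response Dusk.
Species 2 against Dusk: payoffs 7, 4, 3 → best response Dawn.
No profile is a mutual best response for all players.

No pure-strategy Nash equilibrium.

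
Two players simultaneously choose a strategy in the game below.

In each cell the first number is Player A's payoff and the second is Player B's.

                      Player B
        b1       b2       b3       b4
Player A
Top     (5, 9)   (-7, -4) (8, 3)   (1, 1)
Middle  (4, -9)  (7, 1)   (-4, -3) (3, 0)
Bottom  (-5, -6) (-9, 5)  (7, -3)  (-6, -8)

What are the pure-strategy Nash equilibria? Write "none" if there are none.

(Top, b1): Player A gets 5, best alternative 4; Player B gets 9, best alternative 3. No profitable deviation — NE.
(Top, b2): Player A can switch to Middle (-7 → 7). Not NE.
(Top, b3): Player B can switch to b1 (3 → 9). Not NE.
(Top, b4): Player A can switch to Middle (1 → 3). Not NE.
(Middle, b1): Player A can switch to Top (4 → 5). Not NE.
(Middle, b2): Player A gets 7, best alternative -7; Player B gets 1, best alternative 0. No profitable deviation — NE.
(Middle, b3): Player A can switch to Top (-4 → 8). Not NE.
(Middle, b4): Player B can switch to b2 (0 → 1). Not NE.
(Bottom, b1): Player A can switch to Top (-5 → 5). Not NE.
(Bottom, b2): Player A can switch to Top (-9 → -7). Not NE.
(The remaining 2 profiles each have a profitable deviation by the same check.)

(Top, b1) and (Middle, b2)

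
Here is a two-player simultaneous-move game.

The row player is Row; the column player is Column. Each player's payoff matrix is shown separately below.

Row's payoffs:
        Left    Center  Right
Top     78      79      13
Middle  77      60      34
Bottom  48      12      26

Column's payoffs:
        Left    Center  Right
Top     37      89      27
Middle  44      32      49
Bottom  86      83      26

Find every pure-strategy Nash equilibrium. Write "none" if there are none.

Check each profile: it is a Nash equilibrium iff no player can strictly gain by switching unilaterally.
(Top, Left): Column can switch to Center (37 → 89). Not NE.
(Top, Center): Row gets 79, best alternative 60; Column gets 89, best alternative 37. No profitable deviation — NE.
(Top, Right): Row can switch to Middle (13 → 34). Not NE.
(Middle, Left): Row can switch to Top (77 → 78). Not NE.
(Middle, Center): Row can switch to Top (60 → 79). Not NE.
(Middle, Right): Row gets 34, best alternative 26; Column gets 49, best alternative 44. No profitable deviation — NE.
(Bottom, Left): Row can switch to Top (48 → 78). Not NE.
(Bottom, Center): Row can switch to Top (12 → 79). Not NE.
(Bottom, Right): Row can switch to Middle (26 → 34). Not NE.

The pure Nash equilibria are (Top, Center); (Middle, Right).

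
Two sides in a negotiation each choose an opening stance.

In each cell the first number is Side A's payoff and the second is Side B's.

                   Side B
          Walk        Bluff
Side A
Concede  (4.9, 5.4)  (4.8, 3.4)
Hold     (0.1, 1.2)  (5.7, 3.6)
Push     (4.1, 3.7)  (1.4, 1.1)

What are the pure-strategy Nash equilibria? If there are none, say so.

Pure-strategy Nash equilibria: (Concede, Walk) and (Hold, Bluff)

For each strategy profile, look for a profitable unilateral deviation.
(Concede, Walk): Side A gets 4.9, best alternative 4.1; Side B gets 5.4, best alternative 3.4. No profitable deviation — NE.
(Concede, Bluff): Side A can switch to Hold (4.8 → 5.7). Not NE.
(Hold, Walk): Side A can switch to Concede (0.1 → 4.9). Not NE.
(Hold, Bluff): Side A gets 5.7, best alternative 4.8; Side B gets 3.6, best alternative 1.2. No profitable deviation — NE.
(Push, Walk): Side A can switch to Concede (4.1 → 4.9). Not NE.
(Push, Bluff): Side A can switch to Concede (1.4 → 4.8). Not NE.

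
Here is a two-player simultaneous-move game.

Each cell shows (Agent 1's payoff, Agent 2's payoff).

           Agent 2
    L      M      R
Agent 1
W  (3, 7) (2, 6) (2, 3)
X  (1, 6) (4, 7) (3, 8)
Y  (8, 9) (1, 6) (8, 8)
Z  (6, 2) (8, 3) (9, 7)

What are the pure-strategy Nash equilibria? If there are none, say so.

(Y, L); (Z, R)

(W, L): Agent 1 can switch to Y (3 → 8). Not NE.
(W, M): Agent 1 can switch to X (2 → 4). Not NE.
(W, R): Agent 1 can switch to X (2 → 3). Not NE.
(X, L): Agent 1 can switch to W (1 → 3). Not NE.
(X, M): Agent 1 can switch to Z (4 → 8). Not NE.
(X, R): Agent 1 can switch to Y (3 → 8). Not NE.
(Y, L): Agent 1 gets 8, best alternative 6; Agent 2 gets 9, best alternative 8. No profitable deviation — NE.
(Y, M): Agent 1 can switch to W (1 → 2). Not NE.
(Y, R): Agent 1 can switch to Z (8 → 9). Not NE.
(Z, L): Agent 1 can switch to Y (6 → 8). Not NE.
(Z, M): Agent 2 can switch to R (3 → 7). Not NE.
(Z, R): Agent 1 gets 9, best alternative 8; Agent 2 gets 7, best alternative 3. No profitable deviation — NE.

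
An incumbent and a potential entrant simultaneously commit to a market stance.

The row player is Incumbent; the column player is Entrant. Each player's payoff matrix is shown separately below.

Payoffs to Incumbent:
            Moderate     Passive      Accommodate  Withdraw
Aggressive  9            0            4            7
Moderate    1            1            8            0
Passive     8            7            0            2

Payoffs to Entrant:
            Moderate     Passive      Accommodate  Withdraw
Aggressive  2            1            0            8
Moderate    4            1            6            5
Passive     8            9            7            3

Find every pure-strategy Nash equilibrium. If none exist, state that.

The pure Nash equilibria are (Aggressive, Withdraw), (Moderate, Accommodate), (Passive, Passive).

For each player, find the best response to each opponent profile; mutual best responses are the pure NE.
Incumbent against Moderate: payoffs 9, 1, 8 → best response Aggressive.
Incumbent against Passive: payoffs 0, 1, 7 → best response Passive.
Incumbent against Accommodate: payoffs 4, 8, 0 → best response Moderate.
Incumbent against Withdraw: payoffs 7, 0, 2 → best response Aggressive.
Entrant against Aggressive: payoffs 2, 1, 0, 8 → best response Withdraw.
Entrant against Moderate: payoffs 4, 1, 6, 5 → best response Accommodate.
Entrant against Passive: payoffs 8, 9, 7, 3 → best response Passive.
Mutual best responses: (Aggressive, Withdraw); (Moderate, Accommodate); (Passive, Passive).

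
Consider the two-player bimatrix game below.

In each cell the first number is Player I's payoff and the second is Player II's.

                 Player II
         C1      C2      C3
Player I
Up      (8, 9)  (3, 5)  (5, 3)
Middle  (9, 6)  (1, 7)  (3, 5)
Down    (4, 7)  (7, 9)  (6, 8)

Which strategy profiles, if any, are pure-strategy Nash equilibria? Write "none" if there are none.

Player I against C1: payoffs 8, 9, 4 → best response Middle.
Player I against C2: payoffs 3, 1, 7 → best response Down.
Player I against C3: payoffs 5, 3, 6 → best response Down.
Player II against Up: payoffs 9, 5, 3 → best response C1.
Player II against Middle: payoffs 6, 7, 5 → best response C2.
Player II against Down: payoffs 7, 9, 8 → best response C2.
Mutual best responses: (Down, C2).

Pure NE: (Down, C2)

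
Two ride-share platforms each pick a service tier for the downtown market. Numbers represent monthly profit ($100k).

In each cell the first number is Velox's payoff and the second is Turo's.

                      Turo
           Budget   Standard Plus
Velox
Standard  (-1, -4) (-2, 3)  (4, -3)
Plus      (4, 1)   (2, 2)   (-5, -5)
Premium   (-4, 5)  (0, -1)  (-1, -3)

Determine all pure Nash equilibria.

Velox against Budget: payoffs -1, 4, -4 → best response Plus.
Velox against Standard: payoffs -2, 2, 0 → best response Plus.
Velox against Plus: payoffs 4, -5, -1 → best response Standard.
Turo against Standard: payoffs -4, 3, -3 → best response Standard.
Turo against Plus: payoffs 1, 2, -5 → best response Standard.
Turo against Premium: payoffs 5, -1, -3 → best response Budget.
Mutual best responses: (Plus, Standard).

(Plus, Standard)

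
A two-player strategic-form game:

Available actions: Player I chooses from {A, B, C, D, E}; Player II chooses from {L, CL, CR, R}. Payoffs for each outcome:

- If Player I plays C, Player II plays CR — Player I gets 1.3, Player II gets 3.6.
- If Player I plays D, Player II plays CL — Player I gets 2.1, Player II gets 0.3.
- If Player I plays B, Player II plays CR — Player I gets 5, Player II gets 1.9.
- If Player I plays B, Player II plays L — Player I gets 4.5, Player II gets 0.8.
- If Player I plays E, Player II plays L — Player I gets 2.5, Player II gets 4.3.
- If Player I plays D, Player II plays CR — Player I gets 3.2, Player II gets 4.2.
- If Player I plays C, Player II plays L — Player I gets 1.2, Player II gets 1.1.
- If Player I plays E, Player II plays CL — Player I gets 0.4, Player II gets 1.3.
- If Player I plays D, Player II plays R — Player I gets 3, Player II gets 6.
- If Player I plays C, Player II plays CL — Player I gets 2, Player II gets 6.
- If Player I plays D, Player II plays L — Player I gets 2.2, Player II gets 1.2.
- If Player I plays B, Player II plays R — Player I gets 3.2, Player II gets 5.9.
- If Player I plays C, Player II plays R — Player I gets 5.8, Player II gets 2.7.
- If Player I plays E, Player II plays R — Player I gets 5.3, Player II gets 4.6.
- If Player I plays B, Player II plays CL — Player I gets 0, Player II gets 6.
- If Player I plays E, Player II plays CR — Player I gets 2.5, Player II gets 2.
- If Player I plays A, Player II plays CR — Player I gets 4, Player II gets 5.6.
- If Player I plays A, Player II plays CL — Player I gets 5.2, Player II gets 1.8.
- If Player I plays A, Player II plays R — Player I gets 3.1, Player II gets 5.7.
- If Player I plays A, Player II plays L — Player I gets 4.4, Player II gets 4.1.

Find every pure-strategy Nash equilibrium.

Player I against L: payoffs 4.4, 4.5, 1.2, 2.2, 2.5 → best response B.
Player I against CL: payoffs 5.2, 0, 2, 2.1, 0.4 → best response A.
Player I against CR: payoffs 4, 5, 1.3, 3.2, 2.5 → best response B.
Player I against R: payoffs 3.1, 3.2, 5.8, 3, 5.3 → best response C.
Player II against A: payoffs 4.1, 1.8, 5.6, 5.7 → best response R.
Player II against B: payoffs 0.8, 6, 1.9, 5.9 → best response CL.
Player II against C: payoffs 1.1, 6, 3.6, 2.7 → best response CL.
Player II against D: payoffs 1.2, 0.3, 4.2, 6 → best response R.
Player II against E: payoffs 4.3, 1.3, 2, 4.6 → best response R.
No profile is a mutual best response for all players.

This game has no pure Nash equilibrium.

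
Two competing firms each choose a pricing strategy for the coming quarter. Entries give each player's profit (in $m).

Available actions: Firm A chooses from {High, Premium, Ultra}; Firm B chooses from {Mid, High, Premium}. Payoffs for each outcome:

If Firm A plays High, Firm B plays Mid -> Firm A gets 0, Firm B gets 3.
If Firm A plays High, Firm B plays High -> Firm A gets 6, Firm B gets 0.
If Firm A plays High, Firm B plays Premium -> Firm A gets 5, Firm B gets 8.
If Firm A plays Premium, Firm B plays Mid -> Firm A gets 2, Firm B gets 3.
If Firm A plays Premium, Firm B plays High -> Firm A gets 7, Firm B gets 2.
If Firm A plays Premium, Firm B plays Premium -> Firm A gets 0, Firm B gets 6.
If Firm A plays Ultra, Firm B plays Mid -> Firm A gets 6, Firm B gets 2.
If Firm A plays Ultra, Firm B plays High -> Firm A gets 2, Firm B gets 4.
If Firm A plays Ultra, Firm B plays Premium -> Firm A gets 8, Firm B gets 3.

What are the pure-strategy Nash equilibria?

There is no pure-strategy Nash equilibrium.

Check each profile: it is a Nash equilibrium iff no player can strictly gain by switching unilaterally.
(High, Mid): Firm A can switch to Premium (0 → 2). Not NE.
(High, High): Firm A can switch to Premium (6 → 7). Not NE.
(High, Premium): Firm A can switch to Ultra (5 → 8). Not NE.
(Premium, Mid): Firm A can switch to Ultra (2 → 6). Not NE.
(Premium, High): Firm B can switch to Mid (2 → 3). Not NE.
(Premium, Premium): Firm A can switch to High (0 → 5). Not NE.
(The remaining 3 profiles each have a profitable deviation by the same check.)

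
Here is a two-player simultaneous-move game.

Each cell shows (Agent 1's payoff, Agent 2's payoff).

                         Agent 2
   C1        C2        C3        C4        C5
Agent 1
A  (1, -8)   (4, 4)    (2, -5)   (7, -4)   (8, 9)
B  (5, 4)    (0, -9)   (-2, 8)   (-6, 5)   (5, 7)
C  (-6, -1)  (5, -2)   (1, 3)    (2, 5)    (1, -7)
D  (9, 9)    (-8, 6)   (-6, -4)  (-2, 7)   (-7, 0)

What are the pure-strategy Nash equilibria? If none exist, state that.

(A, C5), (D, C1)

Agent 1 against C1: payoffs 1, 5, -6, 9 → best response D.
Agent 1 against C2: payoffs 4, 0, 5, -8 → best response C.
Agent 1 against C3: payoffs 2, -2, 1, -6 → best response A.
Agent 1 against C4: payoffs 7, -6, 2, -2 → best response A.
Agent 1 against C5: payoffs 8, 5, 1, -7 → best response A.
Agent 2 against A: payoffs -8, 4, -5, -4, 9 → best response C5.
Agent 2 against B: payoffs 4, -9, 8, 5, 7 → best response C3.
Agent 2 against C: payoffs -1, -2, 3, 5, -7 → best response C4.
Agent 2 against D: payoffs 9, 6, -4, 7, 0 → best response C1.
Mutual best responses: (A, C5); (D, C1).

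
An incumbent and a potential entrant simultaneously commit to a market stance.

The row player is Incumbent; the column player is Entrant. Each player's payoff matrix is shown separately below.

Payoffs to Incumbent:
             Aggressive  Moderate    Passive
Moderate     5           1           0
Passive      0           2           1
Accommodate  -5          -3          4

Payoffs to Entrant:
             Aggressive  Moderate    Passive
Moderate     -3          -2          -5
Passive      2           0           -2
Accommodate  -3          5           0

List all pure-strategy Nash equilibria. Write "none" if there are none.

No pure-strategy Nash equilibrium.

Incumbent against Aggressive: payoffs 5, 0, -5 → best response Moderate.
Incumbent against Moderate: payoffs 1, 2, -3 → best response Passive.
Incumbent against Passive: payoffs 0, 1, 4 → best response Accommodate.
Entrant against Moderate: payoffs -3, -2, -5 → best response Moderate.
Entrant against Passive: payoffs 2, 0, -2 → best response Aggressive.
Entrant against Accommodate: payoffs -3, 5, 0 → best response Moderate.
No profile is a mutual best response for all players.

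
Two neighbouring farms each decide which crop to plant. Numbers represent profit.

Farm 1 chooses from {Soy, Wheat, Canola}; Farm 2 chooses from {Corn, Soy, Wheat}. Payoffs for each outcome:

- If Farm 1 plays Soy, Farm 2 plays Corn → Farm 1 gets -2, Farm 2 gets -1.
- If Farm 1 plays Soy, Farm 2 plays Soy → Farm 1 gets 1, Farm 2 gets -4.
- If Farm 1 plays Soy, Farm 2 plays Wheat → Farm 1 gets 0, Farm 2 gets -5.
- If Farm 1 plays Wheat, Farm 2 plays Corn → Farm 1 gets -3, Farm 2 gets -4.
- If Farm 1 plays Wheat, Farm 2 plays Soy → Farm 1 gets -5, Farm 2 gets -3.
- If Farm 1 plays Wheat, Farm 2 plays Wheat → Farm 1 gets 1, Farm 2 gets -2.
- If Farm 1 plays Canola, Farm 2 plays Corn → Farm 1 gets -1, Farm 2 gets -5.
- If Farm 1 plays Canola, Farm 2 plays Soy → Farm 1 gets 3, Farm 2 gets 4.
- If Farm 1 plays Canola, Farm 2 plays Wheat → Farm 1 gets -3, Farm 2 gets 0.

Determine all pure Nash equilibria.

(Wheat, Wheat); (Canola, Soy)

(Soy, Corn): Farm 1 can switch to Canola (-2 → -1). Not NE.
(Soy, Soy): Farm 1 can switch to Canola (1 → 3). Not NE.
(Soy, Wheat): Farm 1 can switch to Wheat (0 → 1). Not NE.
(Wheat, Corn): Farm 1 can switch to Soy (-3 → -2). Not NE.
(Wheat, Soy): Farm 1 can switch to Soy (-5 → 1). Not NE.
(Wheat, Wheat): Farm 1 gets 1, best alternative 0; Farm 2 gets -2, best alternative -3. No profitable deviation — NE.
(Canola, Corn): Farm 2 can switch to Soy (-5 → 4). Not NE.
(Canola, Soy): Farm 1 gets 3, best alternative 1; Farm 2 gets 4, best alternative 0. No profitable deviation — NE.
(Canola, Wheat): Farm 1 can switch to Soy (-3 → 0). Not NE.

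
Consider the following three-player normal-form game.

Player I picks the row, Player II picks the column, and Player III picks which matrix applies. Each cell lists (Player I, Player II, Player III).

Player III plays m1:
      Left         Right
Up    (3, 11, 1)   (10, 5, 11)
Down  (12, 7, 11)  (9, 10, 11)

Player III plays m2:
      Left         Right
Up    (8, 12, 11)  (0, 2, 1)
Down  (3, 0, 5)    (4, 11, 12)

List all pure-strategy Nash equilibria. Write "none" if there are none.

(Up, Left, m2) and (Down, Right, m2)

Player I against (Left, m1): payoffs 3, 12 → best response Down.
Player I against (Left, m2): payoffs 8, 3 → best response Up.
Player I against (Right, m1): payoffs 10, 9 → best response Up.
Player I against (Right, m2): payoffs 0, 4 → best response Down.
Player II against (Up, m1): payoffs 11, 5 → best response Left.
Player II against (Up, m2): payoffs 12, 2 → best response Left.
Player II against (Down, m1): payoffs 7, 10 → best response Right.
Player II against (Down, m2): payoffs 0, 11 → best response Right.
Player III against (Up, Left): payoffs 1, 11 → best response m2.
Player III against (Up, Right): payoffs 11, 1 → best response m1.
Player III against (Down, Left): payoffs 11, 5 → best response m1.
Player III against (Down, Right): payoffs 11, 12 → best response m2.
Mutual best responses: (Up, Left, m2); (Down, Right, m2).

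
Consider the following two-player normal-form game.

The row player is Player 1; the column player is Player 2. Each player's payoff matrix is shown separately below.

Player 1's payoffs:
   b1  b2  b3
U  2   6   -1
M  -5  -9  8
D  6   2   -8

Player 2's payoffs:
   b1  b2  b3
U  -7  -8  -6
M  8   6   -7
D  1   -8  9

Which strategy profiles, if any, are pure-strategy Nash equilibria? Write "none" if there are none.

none

(U, b1): Player 1 can switch to D (2 → 6). Not NE.
(U, b2): Player 2 can switch to b1 (-8 → -7). Not NE.
(U, b3): Player 1 can switch to M (-1 → 8). Not NE.
(M, b1): Player 1 can switch to U (-5 → 2). Not NE.
(M, b2): Player 1 can switch to U (-9 → 6). Not NE.
(M, b3): Player 2 can switch to b1 (-7 → 8). Not NE.
(D, b1): Player 2 can switch to b3 (1 → 9). Not NE.
(D, b2): Player 1 can switch to U (2 → 6). Not NE.
(D, b3): Player 1 can switch to U (-8 → -1). Not NE.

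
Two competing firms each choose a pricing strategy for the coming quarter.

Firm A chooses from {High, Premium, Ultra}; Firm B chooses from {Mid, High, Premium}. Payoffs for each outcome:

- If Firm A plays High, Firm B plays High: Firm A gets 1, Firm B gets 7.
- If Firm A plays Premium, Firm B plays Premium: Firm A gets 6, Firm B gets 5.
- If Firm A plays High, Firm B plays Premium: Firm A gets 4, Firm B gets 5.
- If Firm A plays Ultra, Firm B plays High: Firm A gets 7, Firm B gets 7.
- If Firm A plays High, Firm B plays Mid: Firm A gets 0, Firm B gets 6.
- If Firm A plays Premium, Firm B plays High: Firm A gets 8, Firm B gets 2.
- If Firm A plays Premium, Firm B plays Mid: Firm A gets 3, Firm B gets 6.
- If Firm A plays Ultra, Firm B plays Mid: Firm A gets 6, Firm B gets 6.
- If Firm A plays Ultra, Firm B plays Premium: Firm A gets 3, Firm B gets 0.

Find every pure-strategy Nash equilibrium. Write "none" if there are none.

Firm A against Mid: payoffs 0, 3, 6 → best response Ultra.
Firm A against High: payoffs 1, 8, 7 → best response Premium.
Firm A against Premium: payoffs 4, 6, 3 → best response Premium.
Firm B against High: payoffs 6, 7, 5 → best response High.
Firm B against Premium: payoffs 6, 2, 5 → best response Mid.
Firm B against Ultra: payoffs 6, 7, 0 → best response High.
No profile is a mutual best response for all players.

There is no pure-strategy Nash equilibrium.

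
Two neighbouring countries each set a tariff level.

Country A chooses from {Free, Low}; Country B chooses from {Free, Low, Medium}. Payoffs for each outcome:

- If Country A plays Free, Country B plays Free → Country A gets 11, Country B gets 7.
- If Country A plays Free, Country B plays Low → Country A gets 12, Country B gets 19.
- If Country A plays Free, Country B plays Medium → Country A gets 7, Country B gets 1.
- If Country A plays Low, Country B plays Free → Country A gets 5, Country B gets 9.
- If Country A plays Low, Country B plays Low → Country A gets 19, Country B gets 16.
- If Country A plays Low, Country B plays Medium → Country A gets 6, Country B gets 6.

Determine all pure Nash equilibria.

(Low, Low)

Mark each player's best response to every combination of opponents' strategies; a profile where every player is best-responding is a pure Nash equilibrium.
Country A against Free: payoffs 11, 5 → best response Free.
Country A against Low: payoffs 12, 19 → best response Low.
Country A against Medium: payoffs 7, 6 → best response Free.
Country B against Free: payoffs 7, 19, 1 → best response Low.
Country B against Low: payoffs 9, 16, 6 → best response Low.
Mutual best responses: (Low, Low).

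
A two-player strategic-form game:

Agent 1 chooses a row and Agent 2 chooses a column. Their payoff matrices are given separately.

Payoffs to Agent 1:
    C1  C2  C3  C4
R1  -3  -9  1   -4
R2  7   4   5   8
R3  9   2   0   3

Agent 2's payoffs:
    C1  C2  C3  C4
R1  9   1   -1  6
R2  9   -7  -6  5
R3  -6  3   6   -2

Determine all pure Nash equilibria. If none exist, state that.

none

Mark each player's best response to every combination of opponents' strategies; a profile where every player is best-responding is a pure Nash equilibrium.
Agent 1 against C1: payoffs -3, 7, 9 → best response R3.
Agent 1 against C2: payoffs -9, 4, 2 → best response R2.
Agent 1 against C3: payoffs 1, 5, 0 → best response R2.
Agent 1 against C4: payoffs -4, 8, 3 → best response R2.
Agent 2 against R1: payoffs 9, 1, -1, 6 → best response C1.
Agent 2 against R2: payoffs 9, -7, -6, 5 → best response C1.
Agent 2 against R3: payoffs -6, 3, 6, -2 → best response C3.
No profile is a mutual best response for all players.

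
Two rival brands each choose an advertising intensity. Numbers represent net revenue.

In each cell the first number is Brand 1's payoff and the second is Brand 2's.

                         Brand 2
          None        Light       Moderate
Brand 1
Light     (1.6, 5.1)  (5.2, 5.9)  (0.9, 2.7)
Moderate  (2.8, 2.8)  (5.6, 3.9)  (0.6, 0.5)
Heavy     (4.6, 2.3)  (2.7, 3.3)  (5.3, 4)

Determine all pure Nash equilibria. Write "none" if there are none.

(Light, None): Brand 1 can switch to Moderate (1.6 → 2.8). Not NE.
(Light, Light): Brand 1 can switch to Moderate (5.2 → 5.6). Not NE.
(Light, Moderate): Brand 1 can switch to Heavy (0.9 → 5.3). Not NE.
(Moderate, None): Brand 1 can switch to Heavy (2.8 → 4.6). Not NE.
(Moderate, Light): Brand 1 gets 5.6, best alternative 5.2; Brand 2 gets 3.9, best alternative 2.8. No profitable deviation — NE.
(Moderate, Moderate): Brand 1 can switch to Light (0.6 → 0.9). Not NE.
(Heavy, None): Brand 2 can switch to Light (2.3 → 3.3). Not NE.
(Heavy, Light): Brand 1 can switch to Light (2.7 → 5.2). Not NE.
(Heavy, Moderate): Brand 1 gets 5.3, best alternative 0.9; Brand 2 gets 4, best alternative 3.3. No profitable deviation — NE.

(Moderate, Light) and (Heavy, Moderate)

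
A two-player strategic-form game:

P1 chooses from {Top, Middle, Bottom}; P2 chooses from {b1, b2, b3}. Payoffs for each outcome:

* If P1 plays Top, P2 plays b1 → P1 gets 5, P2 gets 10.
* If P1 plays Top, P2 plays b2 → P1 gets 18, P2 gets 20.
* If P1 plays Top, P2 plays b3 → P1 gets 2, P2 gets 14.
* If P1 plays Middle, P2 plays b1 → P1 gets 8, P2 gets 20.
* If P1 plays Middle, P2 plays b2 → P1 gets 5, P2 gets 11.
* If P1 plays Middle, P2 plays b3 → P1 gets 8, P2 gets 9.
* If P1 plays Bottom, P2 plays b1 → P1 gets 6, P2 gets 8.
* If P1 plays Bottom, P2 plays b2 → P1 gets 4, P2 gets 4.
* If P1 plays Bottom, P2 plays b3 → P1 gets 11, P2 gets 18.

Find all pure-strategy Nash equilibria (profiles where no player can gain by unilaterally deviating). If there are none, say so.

Pure-strategy Nash equilibria: (Top, b2); (Middle, b1); (Bottom, b3)

For each player, find the best response to each opponent profile; mutual best responses are the pure NE.
P1 against b1: payoffs 5, 8, 6 → best response Middle.
P1 against b2: payoffs 18, 5, 4 → best response Top.
P1 against b3: payoffs 2, 8, 11 → best response Bottom.
P2 against Top: payoffs 10, 20, 14 → best response b2.
P2 against Middle: payoffs 20, 11, 9 → best response b1.
P2 against Bottom: payoffs 8, 4, 18 → best response b3.
Mutual best responses: (Top, b2); (Middle, b1); (Bottom, b3).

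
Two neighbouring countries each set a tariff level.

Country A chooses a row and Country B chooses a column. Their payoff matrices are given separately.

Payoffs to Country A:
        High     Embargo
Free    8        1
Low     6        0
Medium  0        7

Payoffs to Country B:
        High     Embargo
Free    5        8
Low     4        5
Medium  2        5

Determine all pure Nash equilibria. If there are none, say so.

Country A against High: payoffs 8, 6, 0 → best response Free.
Country A against Embargo: payoffs 1, 0, 7 → best response Medium.
Country B against Free: payoffs 5, 8 → best response Embargo.
Country B against Low: payoffs 4, 5 → best response Embargo.
Country B against Medium: payoffs 2, 5 → best response Embargo.
Mutual best responses: (Medium, Embargo).

(Medium, Embargo)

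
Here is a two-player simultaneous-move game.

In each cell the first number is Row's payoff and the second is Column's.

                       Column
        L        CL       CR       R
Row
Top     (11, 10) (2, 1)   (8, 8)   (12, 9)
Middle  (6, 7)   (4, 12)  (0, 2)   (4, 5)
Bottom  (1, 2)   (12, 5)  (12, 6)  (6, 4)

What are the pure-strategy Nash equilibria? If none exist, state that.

The pure Nash equilibria are (Top, L) and (Bottom, CR).

(Top, L): Row gets 11, best alternative 6; Column gets 10, best alternative 9. No profitable deviation — NE.
(Top, CL): Row can switch to Middle (2 → 4). Not NE.
(Top, CR): Row can switch to Bottom (8 → 12). Not NE.
(Top, R): Column can switch to L (9 → 10). Not NE.
(Middle, L): Row can switch to Top (6 → 11). Not NE.
(Middle, CL): Row can switch to Bottom (4 → 12). Not NE.
(Middle, CR): Row can switch to Top (0 → 8). Not NE.
(Middle, R): Row can switch to Top (4 → 12). Not NE.
(Bottom, L): Row can switch to Top (1 → 11). Not NE.
(Bottom, CR): Row gets 12, best alternative 8; Column gets 6, best alternative 5. No profitable deviation — NE.
(The remaining 2 profiles each have a profitable deviation by the same check.)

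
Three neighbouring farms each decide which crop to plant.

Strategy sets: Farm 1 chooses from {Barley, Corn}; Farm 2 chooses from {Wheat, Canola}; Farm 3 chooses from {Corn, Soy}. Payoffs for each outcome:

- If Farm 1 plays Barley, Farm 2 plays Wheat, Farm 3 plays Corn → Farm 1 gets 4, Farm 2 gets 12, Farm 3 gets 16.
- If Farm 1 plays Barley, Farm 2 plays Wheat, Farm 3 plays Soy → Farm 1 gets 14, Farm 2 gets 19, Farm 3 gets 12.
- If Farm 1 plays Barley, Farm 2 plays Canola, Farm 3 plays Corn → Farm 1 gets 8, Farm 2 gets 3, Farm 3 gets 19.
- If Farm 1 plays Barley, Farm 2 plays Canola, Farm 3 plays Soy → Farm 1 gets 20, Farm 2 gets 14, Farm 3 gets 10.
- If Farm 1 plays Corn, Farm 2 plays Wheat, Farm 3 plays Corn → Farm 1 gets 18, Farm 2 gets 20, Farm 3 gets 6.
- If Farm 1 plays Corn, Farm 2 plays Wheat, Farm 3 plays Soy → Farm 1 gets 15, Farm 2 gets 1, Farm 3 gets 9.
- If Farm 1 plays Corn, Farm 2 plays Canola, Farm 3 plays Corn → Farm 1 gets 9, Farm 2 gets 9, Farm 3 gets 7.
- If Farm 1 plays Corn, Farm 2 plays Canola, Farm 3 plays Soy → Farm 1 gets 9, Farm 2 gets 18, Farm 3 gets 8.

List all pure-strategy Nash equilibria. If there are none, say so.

(Barley, Wheat, Corn): Farm 1 can switch to Corn (4 → 18). Not NE.
(Barley, Wheat, Soy): Farm 1 can switch to Corn (14 → 15). Not NE.
(Barley, Canola, Corn): Farm 1 can switch to Corn (8 → 9). Not NE.
(Barley, Canola, Soy): Farm 2 can switch to Wheat (14 → 19). Not NE.
(Corn, Wheat, Corn): Farm 3 can switch to Soy (6 → 9). Not NE.
(Corn, Wheat, Soy): Farm 2 can switch to Canola (1 → 18). Not NE.
(Corn, Canola, Corn): Farm 2 can switch to Wheat (9 → 20). Not NE.
(Corn, Canola, Soy): Farm 1 can switch to Barley (9 → 20). Not NE.

none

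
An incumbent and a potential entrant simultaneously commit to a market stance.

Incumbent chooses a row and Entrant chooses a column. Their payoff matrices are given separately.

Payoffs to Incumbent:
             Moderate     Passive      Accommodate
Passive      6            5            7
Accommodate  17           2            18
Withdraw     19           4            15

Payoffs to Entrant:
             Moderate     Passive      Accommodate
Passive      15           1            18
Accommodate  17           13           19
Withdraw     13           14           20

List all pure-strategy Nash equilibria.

Incumbent against Moderate: payoffs 6, 17, 19 → best response Withdraw.
Incumbent against Passive: payoffs 5, 2, 4 → best response Passive.
Incumbent against Accommodate: payoffs 7, 18, 15 → best response Accommodate.
Entrant against Passive: payoffs 15, 1, 18 → best response Accommodate.
Entrant against Accommodate: payoffs 17, 13, 19 → best response Accommodate.
Entrant against Withdraw: payoffs 13, 14, 20 → best response Accommodate.
Mutual best responses: (Accommodate, Accommodate).

(Accommodate, Accommodate)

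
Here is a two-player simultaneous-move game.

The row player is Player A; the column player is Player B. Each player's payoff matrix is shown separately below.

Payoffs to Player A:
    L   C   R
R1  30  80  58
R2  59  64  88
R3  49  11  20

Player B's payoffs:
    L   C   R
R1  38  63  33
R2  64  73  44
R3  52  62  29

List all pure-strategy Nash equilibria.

The unique pure-strategy Nash equilibrium is (R1, C).

(R1, L): Player A can switch to R2 (30 → 59). Not NE.
(R1, C): Player A gets 80, best alternative 64; Player B gets 63, best alternative 38. No profitable deviation — NE.
(R1, R): Player A can switch to R2 (58 → 88). Not NE.
(R2, L): Player B can switch to C (64 → 73). Not NE.
(R2, C): Player A can switch to R1 (64 → 80). Not NE.
(R2, R): Player B can switch to L (44 → 64). Not NE.
(R3, L): Player A can switch to R2 (49 → 59). Not NE.
(R3, C): Player A can switch to R1 (11 → 80). Not NE.
(R3, R): Player A can switch to R1 (20 → 58). Not NE.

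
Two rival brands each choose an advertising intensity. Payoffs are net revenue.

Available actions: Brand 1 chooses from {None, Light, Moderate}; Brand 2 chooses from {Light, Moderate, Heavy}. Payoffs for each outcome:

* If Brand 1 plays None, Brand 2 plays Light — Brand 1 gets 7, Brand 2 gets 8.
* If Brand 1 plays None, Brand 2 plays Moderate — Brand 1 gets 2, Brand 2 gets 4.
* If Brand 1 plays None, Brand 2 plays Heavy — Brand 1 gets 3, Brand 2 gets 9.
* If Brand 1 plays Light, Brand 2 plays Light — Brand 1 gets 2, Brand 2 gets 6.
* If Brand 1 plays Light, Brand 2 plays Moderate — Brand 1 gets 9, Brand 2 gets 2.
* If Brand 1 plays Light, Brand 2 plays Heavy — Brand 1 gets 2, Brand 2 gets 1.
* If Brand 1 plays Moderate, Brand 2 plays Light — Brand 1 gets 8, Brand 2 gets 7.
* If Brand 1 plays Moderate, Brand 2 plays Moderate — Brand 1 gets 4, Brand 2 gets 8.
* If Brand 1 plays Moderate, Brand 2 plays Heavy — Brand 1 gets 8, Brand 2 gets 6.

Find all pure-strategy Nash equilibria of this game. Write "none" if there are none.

Brand 1 against Light: payoffs 7, 2, 8 → best response Moderate.
Brand 1 against Moderate: payoffs 2, 9, 4 → best response Light.
Brand 1 against Heavy: payoffs 3, 2, 8 → best response Moderate.
Brand 2 against None: payoffs 8, 4, 9 → best response Heavy.
Brand 2 against Light: payoffs 6, 2, 1 → best response Light.
Brand 2 against Moderate: payoffs 7, 8, 6 → best response Moderate.
No profile is a mutual best response for all players.

none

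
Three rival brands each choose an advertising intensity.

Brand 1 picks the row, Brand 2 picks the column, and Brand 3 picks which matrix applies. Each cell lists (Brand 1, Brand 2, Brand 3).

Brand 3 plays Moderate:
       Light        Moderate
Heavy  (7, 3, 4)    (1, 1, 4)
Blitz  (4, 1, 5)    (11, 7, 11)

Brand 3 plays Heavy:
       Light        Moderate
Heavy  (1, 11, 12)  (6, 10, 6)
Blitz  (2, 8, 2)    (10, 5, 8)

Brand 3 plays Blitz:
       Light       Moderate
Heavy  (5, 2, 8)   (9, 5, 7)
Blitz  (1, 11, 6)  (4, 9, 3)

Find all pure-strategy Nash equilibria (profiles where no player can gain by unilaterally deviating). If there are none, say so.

(Heavy, Moderate, Blitz); (Blitz, Moderate, Moderate)

Brand 1 against (Light, Moderate): payoffs 7, 4 → best response Heavy.
Brand 1 against (Light, Heavy): payoffs 1, 2 → best response Blitz.
Brand 1 against (Light, Blitz): payoffs 5, 1 → best response Heavy.
Brand 1 against (Moderate, Moderate): payoffs 1, 11 → best response Blitz.
Brand 1 against (Moderate, Heavy): payoffs 6, 10 → best response Blitz.
Brand 1 against (Moderate, Blitz): payoffs 9, 4 → best response Heavy.
Brand 2 against (Heavy, Moderate): payoffs 3, 1 → best response Light.
Brand 2 against (Heavy, Heavy): payoffs 11, 10 → best response Light.
Brand 2 against (Heavy, Blitz): payoffs 2, 5 → best response Moderate.
Brand 2 against (Blitz, Moderate): payoffs 1, 7 → best response Moderate.
Brand 2 against (Blitz, Heavy): payoffs 8, 5 → best response Light.
Brand 2 against (Blitz, Blitz): payoffs 11, 9 → best response Light.
Brand 3 against (Heavy, Light): payoffs 4, 12, 8 → best response Heavy.
Brand 3 against (Heavy, Moderate): payoffs 4, 6, 7 → best response Blitz.
Brand 3 against (Blitz, Light): payoffs 5, 2, 6 → best response Blitz.
Brand 3 against (Blitz, Moderate): payoffs 11, 8, 3 → best response Moderate.
Mutual best responses: (Heavy, Moderate, Blitz); (Blitz, Moderate, Moderate).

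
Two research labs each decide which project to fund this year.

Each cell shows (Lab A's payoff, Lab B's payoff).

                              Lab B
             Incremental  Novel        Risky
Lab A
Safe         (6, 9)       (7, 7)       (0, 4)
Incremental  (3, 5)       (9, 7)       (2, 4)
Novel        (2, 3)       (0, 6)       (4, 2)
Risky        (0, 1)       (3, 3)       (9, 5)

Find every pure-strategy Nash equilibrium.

Lab A against Incremental: payoffs 6, 3, 2, 0 → best response Safe.
Lab A against Novel: payoffs 7, 9, 0, 3 → best response Incremental.
Lab A against Risky: payoffs 0, 2, 4, 9 → best response Risky.
Lab B against Safe: payoffs 9, 7, 4 → best response Incremental.
Lab B against Incremental: payoffs 5, 7, 4 → best response Novel.
Lab B against Novel: payoffs 3, 6, 2 → best response Novel.
Lab B against Risky: payoffs 1, 3, 5 → best response Risky.
Mutual best responses: (Safe, Incremental); (Incremental, Novel); (Risky, Risky).

Pure-strategy Nash equilibria: (Safe, Incremental), (Incremental, Novel), (Risky, Risky)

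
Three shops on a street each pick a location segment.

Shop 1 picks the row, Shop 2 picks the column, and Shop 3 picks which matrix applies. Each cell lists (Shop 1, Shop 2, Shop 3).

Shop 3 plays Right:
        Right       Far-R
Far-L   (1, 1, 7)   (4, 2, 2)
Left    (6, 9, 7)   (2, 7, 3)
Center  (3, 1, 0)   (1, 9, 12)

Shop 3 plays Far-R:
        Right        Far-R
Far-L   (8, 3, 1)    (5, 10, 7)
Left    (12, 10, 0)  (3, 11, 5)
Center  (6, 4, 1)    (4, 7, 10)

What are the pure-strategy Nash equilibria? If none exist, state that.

The pure Nash equilibria are (Far-L, Far-R, Far-R) and (Left, Right, Right).

(Far-L, Right, Right): Shop 1 can switch to Left (1 → 6). Not NE.
(Far-L, Right, Far-R): Shop 1 can switch to Left (8 → 12). Not NE.
(Far-L, Far-R, Right): Shop 3 can switch to Far-R (2 → 7). Not NE.
(Far-L, Far-R, Far-R): Shop 1 gets 5, best alternative 4; Shop 2 gets 10, best alternative 3; Shop 3 gets 7, best alternative 2. No profitable deviation — NE.
(Left, Right, Right): Shop 1 gets 6, best alternative 3; Shop 2 gets 9, best alternative 7; Shop 3 gets 7, best alternative 0. No profitable deviation — NE.
(Left, Right, Far-R): Shop 2 can switch to Far-R (10 → 11). Not NE.
(Left, Far-R, Right): Shop 1 can switch to Far-L (2 → 4). Not NE.
(Left, Far-R, Far-R): Shop 1 can switch to Far-L (3 → 5). Not NE.
(Center, Right, Right): Shop 1 can switch to Left (3 → 6). Not NE.
(Center, Right, Far-R): Shop 1 can switch to Far-L (6 → 8). Not NE.
(Center, Far-R, Right): Shop 1 can switch to Far-L (1 → 4). Not NE.
(Center, Far-R, Far-R): Shop 1 can switch to Far-L (4 → 5). Not NE.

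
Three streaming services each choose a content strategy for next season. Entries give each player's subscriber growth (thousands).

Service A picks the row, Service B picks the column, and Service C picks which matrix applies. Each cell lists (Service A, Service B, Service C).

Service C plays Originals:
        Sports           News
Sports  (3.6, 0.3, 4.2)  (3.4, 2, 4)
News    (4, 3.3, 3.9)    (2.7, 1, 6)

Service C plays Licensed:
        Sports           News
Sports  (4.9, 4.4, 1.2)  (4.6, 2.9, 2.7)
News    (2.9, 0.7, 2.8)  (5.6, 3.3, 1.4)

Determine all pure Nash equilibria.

Pure-strategy Nash equilibria: (Sports, News, Originals), (News, Sports, Originals)

Service A against (Sports, Originals): payoffs 3.6, 4 → best response News.
Service A against (Sports, Licensed): payoffs 4.9, 2.9 → best response Sports.
Service A against (News, Originals): payoffs 3.4, 2.7 → best response Sports.
Service A against (News, Licensed): payoffs 4.6, 5.6 → best response News.
Service B against (Sports, Originals): payoffs 0.3, 2 → best response News.
Service B against (Sports, Licensed): payoffs 4.4, 2.9 → best response Sports.
Service B against (News, Originals): payoffs 3.3, 1 → best response Sports.
Service B against (News, Licensed): payoffs 0.7, 3.3 → best response News.
Service C against (Sports, Sports): payoffs 4.2, 1.2 → best response Originals.
Service C against (Sports, News): payoffs 4, 2.7 → best response Originals.
Service C against (News, Sports): payoffs 3.9, 2.8 → best response Originals.
Service C against (News, News): payoffs 6, 1.4 → best response Originals.
Mutual best responses: (Sports, News, Originals); (News, Sports, Originals).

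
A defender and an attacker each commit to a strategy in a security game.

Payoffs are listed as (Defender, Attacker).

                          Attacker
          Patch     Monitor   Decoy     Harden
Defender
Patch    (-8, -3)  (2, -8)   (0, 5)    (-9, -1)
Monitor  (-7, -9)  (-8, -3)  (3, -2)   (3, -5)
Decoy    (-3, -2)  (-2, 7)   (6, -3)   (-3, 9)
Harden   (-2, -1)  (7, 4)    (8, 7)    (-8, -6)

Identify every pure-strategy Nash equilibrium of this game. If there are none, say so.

The unique pure-strategy Nash equilibrium is (Harden, Decoy).

Defender against Patch: payoffs -8, -7, -3, -2 → best response Harden.
Defender against Monitor: payoffs 2, -8, -2, 7 → best response Harden.
Defender against Decoy: payoffs 0, 3, 6, 8 → best response Harden.
Defender against Harden: payoffs -9, 3, -3, -8 → best response Monitor.
Attacker against Patch: payoffs -3, -8, 5, -1 → best response Decoy.
Attacker against Monitor: payoffs -9, -3, -2, -5 → best response Decoy.
Attacker against Decoy: payoffs -2, 7, -3, 9 → best response Harden.
Attacker against Harden: payoffs -1, 4, 7, -6 → best response Decoy.
Mutual best responses: (Harden, Decoy).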